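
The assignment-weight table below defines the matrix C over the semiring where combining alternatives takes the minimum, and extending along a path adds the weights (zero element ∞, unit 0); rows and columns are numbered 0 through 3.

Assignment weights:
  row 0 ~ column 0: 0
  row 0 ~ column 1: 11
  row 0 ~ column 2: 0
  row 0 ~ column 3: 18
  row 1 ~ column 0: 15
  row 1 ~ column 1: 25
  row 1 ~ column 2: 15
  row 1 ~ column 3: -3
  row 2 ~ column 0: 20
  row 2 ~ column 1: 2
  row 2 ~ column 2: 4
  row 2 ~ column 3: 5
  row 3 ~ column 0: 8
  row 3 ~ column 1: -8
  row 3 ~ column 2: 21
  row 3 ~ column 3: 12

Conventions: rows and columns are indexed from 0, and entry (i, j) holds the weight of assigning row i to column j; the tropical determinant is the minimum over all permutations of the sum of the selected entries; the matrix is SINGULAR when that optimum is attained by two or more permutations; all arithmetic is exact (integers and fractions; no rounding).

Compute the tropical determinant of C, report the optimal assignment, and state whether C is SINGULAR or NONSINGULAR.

σ = (0, 1, 2, 3): 0 + 25 + 4 + 12 = 41
σ = (0, 1, 3, 2): 0 + 25 + 5 + 21 = 51
σ = (0, 2, 1, 3): 0 + 15 + 2 + 12 = 29
σ = (0, 2, 3, 1): 0 + 15 + 5 + (-8) = 12
σ = (0, 3, 1, 2): 0 + (-3) + 2 + 21 = 20
σ = (0, 3, 2, 1): 0 + (-3) + 4 + (-8) = -7
σ = (1, 0, 2, 3): 11 + 15 + 4 + 12 = 42
σ = (1, 0, 3, 2): 11 + 15 + 5 + 21 = 52
σ = (1, 2, 0, 3): 11 + 15 + 20 + 12 = 58
σ = (1, 2, 3, 0): 11 + 15 + 5 + 8 = 39
σ = (1, 3, 0, 2): 11 + (-3) + 20 + 21 = 49
σ = (1, 3, 2, 0): 11 + (-3) + 4 + 8 = 20
σ = (2, 0, 1, 3): 0 + 15 + 2 + 12 = 29
σ = (2, 0, 3, 1): 0 + 15 + 5 + (-8) = 12
σ = (2, 1, 0, 3): 0 + 25 + 20 + 12 = 57
σ = (2, 1, 3, 0): 0 + 25 + 5 + 8 = 38
σ = (2, 3, 0, 1): 0 + (-3) + 20 + (-8) = 9
σ = (2, 3, 1, 0): 0 + (-3) + 2 + 8 = 7
σ = (3, 0, 1, 2): 18 + 15 + 2 + 21 = 56
σ = (3, 0, 2, 1): 18 + 15 + 4 + (-8) = 29
σ = (3, 1, 0, 2): 18 + 25 + 20 + 21 = 84
σ = (3, 1, 2, 0): 18 + 25 + 4 + 8 = 55
σ = (3, 2, 0, 1): 18 + 15 + 20 + (-8) = 45
σ = (3, 2, 1, 0): 18 + 15 + 2 + 8 = 43
Optimal value attained by: σ = (0, 3, 2, 1).
Answer: det⊕(C) = -7; verdict: NONSINGULAR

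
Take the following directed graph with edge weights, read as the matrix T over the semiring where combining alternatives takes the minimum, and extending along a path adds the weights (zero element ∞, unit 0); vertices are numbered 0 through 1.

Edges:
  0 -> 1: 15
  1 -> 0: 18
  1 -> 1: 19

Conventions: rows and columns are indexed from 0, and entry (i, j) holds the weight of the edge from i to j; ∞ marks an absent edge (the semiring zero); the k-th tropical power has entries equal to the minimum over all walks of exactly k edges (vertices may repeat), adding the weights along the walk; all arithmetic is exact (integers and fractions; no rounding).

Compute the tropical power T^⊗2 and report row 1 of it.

T^⊗2:
  [33, 34]
  [37, 33]
Answer: row 1 of T^⊗2 = [37, 33]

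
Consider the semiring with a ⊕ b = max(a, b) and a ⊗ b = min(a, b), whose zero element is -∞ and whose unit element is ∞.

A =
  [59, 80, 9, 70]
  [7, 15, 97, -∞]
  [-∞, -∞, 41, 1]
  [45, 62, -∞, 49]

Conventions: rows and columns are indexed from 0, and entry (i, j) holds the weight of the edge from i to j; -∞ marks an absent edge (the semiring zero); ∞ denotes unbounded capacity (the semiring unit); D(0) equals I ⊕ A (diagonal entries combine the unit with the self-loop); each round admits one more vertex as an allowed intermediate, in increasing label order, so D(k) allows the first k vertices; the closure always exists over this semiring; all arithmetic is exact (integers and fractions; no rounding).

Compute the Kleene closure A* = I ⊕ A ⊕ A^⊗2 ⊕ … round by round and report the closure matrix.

D(0):
  [∞, 80, 9, 70]
  [7, ∞, 97, -∞]
  [-∞, -∞, ∞, 1]
  [45, 62, -∞, ∞]
D(1):
  [∞, 80, 9, 70]
  [7, ∞, 97, 7]
  [-∞, -∞, ∞, 1]
  [45, 62, 9, ∞]
D(2):
  [∞, 80, 80, 70]
  [7, ∞, 97, 7]
  [-∞, -∞, ∞, 1]
  [45, 62, 62, ∞]
D(3):
  [∞, 80, 80, 70]
  [7, ∞, 97, 7]
  [-∞, -∞, ∞, 1]
  [45, 62, 62, ∞]
D(4):
  [∞, 80, 80, 70]
  [7, ∞, 97, 7]
  [1, 1, ∞, 1]
  [45, 62, 62, ∞]
Answer: A* = [[∞, 80, 80, 70], [7, ∞, 97, 7], [1, 1, ∞, 1], [45, 62, 62, ∞]]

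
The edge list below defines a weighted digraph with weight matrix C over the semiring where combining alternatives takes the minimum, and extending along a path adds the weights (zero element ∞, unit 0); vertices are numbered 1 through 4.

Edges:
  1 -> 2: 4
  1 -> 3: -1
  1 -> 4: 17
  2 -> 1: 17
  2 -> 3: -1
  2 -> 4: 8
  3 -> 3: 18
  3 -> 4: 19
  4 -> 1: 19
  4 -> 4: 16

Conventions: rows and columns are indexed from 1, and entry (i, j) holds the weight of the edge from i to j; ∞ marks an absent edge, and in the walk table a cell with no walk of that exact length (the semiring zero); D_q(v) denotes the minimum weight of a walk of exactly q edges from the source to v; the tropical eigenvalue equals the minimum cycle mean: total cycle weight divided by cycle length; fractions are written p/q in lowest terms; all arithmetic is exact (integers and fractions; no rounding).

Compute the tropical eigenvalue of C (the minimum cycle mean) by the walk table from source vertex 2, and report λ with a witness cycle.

q=0: [∞, 0, ∞, ∞]
q=1: [17, ∞, -1, 8]
q=2: [27, 21, 16, 18]
q=3: [37, 31, 20, 29]
q=4: [48, 41, 30, 39]
Optimal cycle mean attained by: cycle 1->2->3->4->1, total 4 + (-1) + 19 + 19, length 4.
Answer: λ = 41/4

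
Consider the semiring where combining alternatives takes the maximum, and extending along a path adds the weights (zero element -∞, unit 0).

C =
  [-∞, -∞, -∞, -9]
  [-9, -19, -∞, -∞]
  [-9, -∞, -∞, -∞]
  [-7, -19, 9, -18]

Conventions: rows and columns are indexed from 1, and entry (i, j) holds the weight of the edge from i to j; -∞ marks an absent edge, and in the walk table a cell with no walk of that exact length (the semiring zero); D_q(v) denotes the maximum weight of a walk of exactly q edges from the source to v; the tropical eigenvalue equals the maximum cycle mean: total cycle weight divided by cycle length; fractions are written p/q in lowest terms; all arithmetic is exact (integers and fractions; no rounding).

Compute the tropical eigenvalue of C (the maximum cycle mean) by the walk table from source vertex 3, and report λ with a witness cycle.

q=0: [-∞, -∞, 0, -∞]
q=1: [-9, -∞, -∞, -∞]
q=2: [-∞, -∞, -∞, -18]
q=3: [-25, -37, -9, -36]
q=4: [-18, -55, -27, -34]
Optimal cycle mean attained by: cycle 1->4->3->1, total (-9) + 9 + (-9), length 3.
Answer: λ = -3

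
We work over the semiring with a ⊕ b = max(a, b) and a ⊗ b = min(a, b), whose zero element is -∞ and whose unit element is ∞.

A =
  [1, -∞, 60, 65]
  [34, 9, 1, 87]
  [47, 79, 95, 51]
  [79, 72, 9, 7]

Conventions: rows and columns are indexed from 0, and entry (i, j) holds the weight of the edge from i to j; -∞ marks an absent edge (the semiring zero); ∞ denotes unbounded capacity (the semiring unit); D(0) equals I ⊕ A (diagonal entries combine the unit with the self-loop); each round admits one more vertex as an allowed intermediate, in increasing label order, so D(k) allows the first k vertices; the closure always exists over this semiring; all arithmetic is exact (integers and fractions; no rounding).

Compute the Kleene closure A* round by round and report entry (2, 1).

D(0):
  [∞, -∞, 60, 65]
  [34, ∞, 1, 87]
  [47, 79, ∞, 51]
  [79, 72, 9, ∞]
D(1):
  [∞, -∞, 60, 65]
  [34, ∞, 34, 87]
  [47, 79, ∞, 51]
  [79, 72, 60, ∞]
D(2):
  [∞, -∞, 60, 65]
  [34, ∞, 34, 87]
  [47, 79, ∞, 79]
  [79, 72, 60, ∞]
D(3):
  [∞, 60, 60, 65]
  [34, ∞, 34, 87]
  [47, 79, ∞, 79]
  [79, 72, 60, ∞]
D(4):
  [∞, 65, 60, 65]
  [79, ∞, 60, 87]
  [79, 79, ∞, 79]
  [79, 72, 60, ∞]
Answer: A*[2][1] = 79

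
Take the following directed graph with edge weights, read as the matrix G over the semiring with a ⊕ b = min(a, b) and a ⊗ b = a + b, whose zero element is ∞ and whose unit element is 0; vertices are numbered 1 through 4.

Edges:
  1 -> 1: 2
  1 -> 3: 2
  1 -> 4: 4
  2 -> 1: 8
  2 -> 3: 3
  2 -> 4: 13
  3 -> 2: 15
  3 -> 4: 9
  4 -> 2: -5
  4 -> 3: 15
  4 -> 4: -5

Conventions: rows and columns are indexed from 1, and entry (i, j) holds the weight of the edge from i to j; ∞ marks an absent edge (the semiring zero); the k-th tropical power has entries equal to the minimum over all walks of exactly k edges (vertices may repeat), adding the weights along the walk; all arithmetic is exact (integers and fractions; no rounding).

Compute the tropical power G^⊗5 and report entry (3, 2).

G^⊗2:
  [4, -1, 4, -1]
  [10, 8, 10, 8]
  [23, 4, 18, 4]
  [3, -10, -2, -10]
G^⊗3:
  [6, -6, 2, -6]
  [12, 3, 11, 3]
  [12, -1, 7, -1]
  [-2, -15, -7, -15]
G^⊗4:
  [2, -11, -3, -11]
  [11, -2, 6, -2]
  [7, -6, 2, -6]
  [-7, -20, -12, -20]
G^⊗5:
  [-3, -16, -8, -16]
  [6, -7, 1, -7]
  [2, -11, -3, -11]
  [-12, -25, -17, -25]
Key observation: the optimum is the walk 3->4->4->4->4->2, with weight 9 + (-5) + (-5) + (-5) + (-5) = -11.
Optimal value attained by: walk 3->4->4->4->4->2.
Answer: (G^⊗5)[3][2] = -11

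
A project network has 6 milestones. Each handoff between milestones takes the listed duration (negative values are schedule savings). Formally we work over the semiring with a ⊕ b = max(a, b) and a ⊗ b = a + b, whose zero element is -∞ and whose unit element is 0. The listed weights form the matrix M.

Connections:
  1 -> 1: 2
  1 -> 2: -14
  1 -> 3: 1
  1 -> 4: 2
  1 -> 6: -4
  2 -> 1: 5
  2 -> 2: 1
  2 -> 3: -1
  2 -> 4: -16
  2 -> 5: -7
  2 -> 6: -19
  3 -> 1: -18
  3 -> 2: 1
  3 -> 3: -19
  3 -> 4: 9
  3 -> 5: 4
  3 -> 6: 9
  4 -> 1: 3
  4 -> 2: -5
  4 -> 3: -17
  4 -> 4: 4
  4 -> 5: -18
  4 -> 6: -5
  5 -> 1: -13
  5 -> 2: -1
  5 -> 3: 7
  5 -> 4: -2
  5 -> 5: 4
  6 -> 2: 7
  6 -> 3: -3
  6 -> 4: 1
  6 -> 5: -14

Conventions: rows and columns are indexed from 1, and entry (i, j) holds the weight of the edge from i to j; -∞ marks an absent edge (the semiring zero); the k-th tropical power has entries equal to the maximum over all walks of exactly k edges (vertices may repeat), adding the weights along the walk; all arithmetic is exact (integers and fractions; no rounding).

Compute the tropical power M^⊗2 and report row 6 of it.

M^⊗2:
  [5, 3, 3, 10, 5, 10]
  [7, 2, 6, 8, 3, 8]
  [12, 16, 11, 13, 8, 4]
  [7, 2, 4, 8, -12, -1]
  [4, 8, 11, 16, 11, 16]
  [12, 8, 6, 6, 1, 6]
Answer: row 6 of M^⊗2 = [12, 8, 6, 6, 1, 6]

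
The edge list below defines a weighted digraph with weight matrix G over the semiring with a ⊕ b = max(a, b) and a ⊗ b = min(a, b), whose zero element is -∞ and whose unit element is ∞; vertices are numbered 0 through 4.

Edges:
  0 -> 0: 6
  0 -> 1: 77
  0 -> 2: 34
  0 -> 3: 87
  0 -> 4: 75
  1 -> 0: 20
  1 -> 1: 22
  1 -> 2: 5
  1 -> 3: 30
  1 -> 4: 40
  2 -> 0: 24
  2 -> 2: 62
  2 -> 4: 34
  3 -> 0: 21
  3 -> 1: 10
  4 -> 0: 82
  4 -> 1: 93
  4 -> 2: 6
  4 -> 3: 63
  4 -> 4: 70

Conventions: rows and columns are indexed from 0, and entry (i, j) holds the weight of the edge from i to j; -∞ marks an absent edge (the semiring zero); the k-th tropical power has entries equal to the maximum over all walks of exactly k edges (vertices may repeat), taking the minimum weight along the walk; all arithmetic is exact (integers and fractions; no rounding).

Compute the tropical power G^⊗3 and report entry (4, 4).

G^⊗2:
  [75, 75, 34, 63, 70]
  [40, 40, 20, 40, 40]
  [34, 34, 62, 34, 34]
  [10, 21, 21, 21, 21]
  [70, 77, 34, 82, 75]
G^⊗3:
  [70, 75, 34, 75, 75]
  [40, 40, 34, 40, 40]
  [34, 34, 62, 34, 34]
  [21, 21, 21, 21, 21]
  [75, 75, 34, 70, 70]
Key observation: the optimum is the walk 4->0->4->4, with weight 82 min 75 min 70 = 70.
Optimal value attained by: walk 4->0->4->4.
Answer: (G^⊗3)[4][4] = 70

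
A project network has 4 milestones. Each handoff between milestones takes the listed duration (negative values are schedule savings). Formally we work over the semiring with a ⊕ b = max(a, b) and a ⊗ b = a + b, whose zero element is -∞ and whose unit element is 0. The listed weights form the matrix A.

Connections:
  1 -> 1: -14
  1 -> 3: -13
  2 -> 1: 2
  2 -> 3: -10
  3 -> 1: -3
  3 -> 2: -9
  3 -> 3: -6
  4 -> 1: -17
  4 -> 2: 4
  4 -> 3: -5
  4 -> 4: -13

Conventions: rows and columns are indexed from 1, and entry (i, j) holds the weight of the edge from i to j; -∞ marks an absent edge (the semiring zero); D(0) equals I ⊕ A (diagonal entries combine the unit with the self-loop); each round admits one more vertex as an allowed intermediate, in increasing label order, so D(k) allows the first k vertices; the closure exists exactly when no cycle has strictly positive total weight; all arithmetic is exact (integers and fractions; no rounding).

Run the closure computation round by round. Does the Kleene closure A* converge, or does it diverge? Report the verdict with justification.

D(0):
  [0, -∞, -13, -∞]
  [2, 0, -10, -∞]
  [-3, -9, 0, -∞]
  [-17, 4, -5, 0]
D(1):
  [0, -∞, -13, -∞]
  [2, 0, -10, -∞]
  [-3, -9, 0, -∞]
  [-17, 4, -5, 0]
D(2):
  [0, -∞, -13, -∞]
  [2, 0, -10, -∞]
  [-3, -9, 0, -∞]
  [6, 4, -5, 0]
D(3):
  [0, -22, -13, -∞]
  [2, 0, -10, -∞]
  [-3, -9, 0, -∞]
  [6, 4, -5, 0]
D(4):
  [0, -22, -13, -∞]
  [2, 0, -10, -∞]
  [-3, -9, 0, -∞]
  [6, 4, -5, 0]
Key observation: every diagonal entry stays at the unit through all rounds, so no improving cycle exists.
Answer: CONVERGES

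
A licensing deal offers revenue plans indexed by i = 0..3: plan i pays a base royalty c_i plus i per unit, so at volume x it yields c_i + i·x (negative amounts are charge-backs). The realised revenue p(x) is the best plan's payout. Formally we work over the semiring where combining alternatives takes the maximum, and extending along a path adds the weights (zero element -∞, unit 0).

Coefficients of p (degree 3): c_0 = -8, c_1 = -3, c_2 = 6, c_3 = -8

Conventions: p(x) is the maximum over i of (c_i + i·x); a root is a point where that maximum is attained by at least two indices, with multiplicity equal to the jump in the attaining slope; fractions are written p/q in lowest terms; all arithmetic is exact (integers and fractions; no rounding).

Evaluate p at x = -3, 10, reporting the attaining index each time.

p(-3) = max(-8+0·(-3)=-8, -3+1·(-3)=-6, 6+2·(-3)=0, -8+3·(-3)=-17) = 0 (attained by i=2)
p(10) = max(-8+0·10=-8, -3+1·10=7, 6+2·10=26, -8+3·10=22) = 26 (attained by i=2)
Answer: p(-3) = 0; p(10) = 26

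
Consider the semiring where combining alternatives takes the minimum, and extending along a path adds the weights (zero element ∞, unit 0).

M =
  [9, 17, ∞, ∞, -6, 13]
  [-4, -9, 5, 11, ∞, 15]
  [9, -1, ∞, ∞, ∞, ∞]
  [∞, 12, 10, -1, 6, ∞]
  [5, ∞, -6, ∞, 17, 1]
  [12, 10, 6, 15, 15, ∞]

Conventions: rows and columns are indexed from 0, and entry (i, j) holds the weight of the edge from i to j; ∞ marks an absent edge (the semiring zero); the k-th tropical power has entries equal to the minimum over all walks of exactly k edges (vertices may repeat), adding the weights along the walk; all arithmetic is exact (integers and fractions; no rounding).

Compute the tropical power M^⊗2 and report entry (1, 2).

M^⊗2:
  [-1, 8, -12, 28, 3, -5]
  [-13, -18, -4, 2, -10, 6]
  [-5, -10, 4, 10, 3, 14]
  [8, 3, 0, -2, 5, 7]
  [3, -7, 7, 16, -1, 18]
  [6, 1, 9, 14, 6, 16]
Key observation: the optimum is the walk 1->1->2, with weight (-9) + 5 = -4.
Optimal value attained by: walk 1->1->2.
Answer: (M^⊗2)[1][2] = -4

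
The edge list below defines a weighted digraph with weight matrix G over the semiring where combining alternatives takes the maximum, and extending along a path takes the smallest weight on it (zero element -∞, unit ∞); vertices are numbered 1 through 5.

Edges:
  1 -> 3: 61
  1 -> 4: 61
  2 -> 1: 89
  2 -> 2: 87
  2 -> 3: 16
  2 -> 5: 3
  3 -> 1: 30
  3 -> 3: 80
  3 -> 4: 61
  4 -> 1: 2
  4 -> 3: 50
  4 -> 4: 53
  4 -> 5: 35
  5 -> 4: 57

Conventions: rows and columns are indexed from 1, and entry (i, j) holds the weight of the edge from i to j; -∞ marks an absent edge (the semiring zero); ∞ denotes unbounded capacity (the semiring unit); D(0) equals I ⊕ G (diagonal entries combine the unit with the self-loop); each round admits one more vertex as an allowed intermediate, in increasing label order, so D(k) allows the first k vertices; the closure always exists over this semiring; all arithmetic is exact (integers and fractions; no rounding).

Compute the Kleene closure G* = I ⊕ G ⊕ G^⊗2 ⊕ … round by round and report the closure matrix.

D(0):
  [∞, -∞, 61, 61, -∞]
  [89, ∞, 16, -∞, 3]
  [30, -∞, ∞, 61, -∞]
  [2, -∞, 50, ∞, 35]
  [-∞, -∞, -∞, 57, ∞]
D(1):
  [∞, -∞, 61, 61, -∞]
  [89, ∞, 61, 61, 3]
  [30, -∞, ∞, 61, -∞]
  [2, -∞, 50, ∞, 35]
  [-∞, -∞, -∞, 57, ∞]
D(2):
  [∞, -∞, 61, 61, -∞]
  [89, ∞, 61, 61, 3]
  [30, -∞, ∞, 61, -∞]
  [2, -∞, 50, ∞, 35]
  [-∞, -∞, -∞, 57, ∞]
D(3):
  [∞, -∞, 61, 61, -∞]
  [89, ∞, 61, 61, 3]
  [30, -∞, ∞, 61, -∞]
  [30, -∞, 50, ∞, 35]
  [-∞, -∞, -∞, 57, ∞]
D(4):
  [∞, -∞, 61, 61, 35]
  [89, ∞, 61, 61, 35]
  [30, -∞, ∞, 61, 35]
  [30, -∞, 50, ∞, 35]
  [30, -∞, 50, 57, ∞]
D(5):
  [∞, -∞, 61, 61, 35]
  [89, ∞, 61, 61, 35]
  [30, -∞, ∞, 61, 35]
  [30, -∞, 50, ∞, 35]
  [30, -∞, 50, 57, ∞]
Answer: G* = [[∞, -∞, 61, 61, 35], [89, ∞, 61, 61, 35], [30, -∞, ∞, 61, 35], [30, -∞, 50, ∞, 35], [30, -∞, 50, 57, ∞]]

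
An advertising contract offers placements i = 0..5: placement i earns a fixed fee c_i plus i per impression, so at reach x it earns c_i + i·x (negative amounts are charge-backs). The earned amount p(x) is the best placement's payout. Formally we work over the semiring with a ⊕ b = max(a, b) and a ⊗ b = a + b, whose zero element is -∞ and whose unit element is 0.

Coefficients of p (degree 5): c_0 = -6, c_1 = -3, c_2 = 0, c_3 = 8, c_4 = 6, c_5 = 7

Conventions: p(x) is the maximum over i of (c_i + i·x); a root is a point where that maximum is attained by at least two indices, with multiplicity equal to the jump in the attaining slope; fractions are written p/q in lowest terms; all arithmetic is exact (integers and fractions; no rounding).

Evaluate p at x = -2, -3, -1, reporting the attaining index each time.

p(-2) = max(-6+0·(-2)=-6, -3+1·(-2)=-5, 0+2·(-2)=-4, 8+3·(-2)=2, 6+4·(-2)=-2, 7+5·(-2)=-3) = 2 (attained by i=3)
p(-3) = max(-6+0·(-3)=-6, -3+1·(-3)=-6, 0+2·(-3)=-6, 8+3·(-3)=-1, 6+4·(-3)=-6, 7+5·(-3)=-8) = -1 (attained by i=3)
p(-1) = max(-6+0·(-1)=-6, -3+1·(-1)=-4, 0+2·(-1)=-2, 8+3·(-1)=5, 6+4·(-1)=2, 7+5·(-1)=2) = 5 (attained by i=3)
Answer: p(-2) = 2; p(-3) = -1; p(-1) = 5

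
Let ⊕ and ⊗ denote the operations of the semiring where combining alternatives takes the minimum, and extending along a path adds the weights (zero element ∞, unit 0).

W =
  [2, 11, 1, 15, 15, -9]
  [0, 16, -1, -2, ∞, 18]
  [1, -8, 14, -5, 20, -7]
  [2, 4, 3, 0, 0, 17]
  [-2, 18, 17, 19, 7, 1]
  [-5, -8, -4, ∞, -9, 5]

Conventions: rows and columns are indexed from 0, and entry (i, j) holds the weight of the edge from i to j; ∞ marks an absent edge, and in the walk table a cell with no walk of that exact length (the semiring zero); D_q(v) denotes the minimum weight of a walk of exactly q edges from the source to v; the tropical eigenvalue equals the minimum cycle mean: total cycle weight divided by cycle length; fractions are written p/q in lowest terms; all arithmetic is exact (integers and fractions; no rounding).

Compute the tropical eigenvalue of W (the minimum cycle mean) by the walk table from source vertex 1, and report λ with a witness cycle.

q=0: [∞, 0, ∞, ∞, ∞, ∞]
q=1: [0, 16, -1, -2, ∞, 18]
q=2: [0, -9, 1, -6, -2, -9]
q=3: [-14, -17, -13, -11, -18, -9]
q=4: [-20, -21, -18, -19, -18, -23]
q=5: [-28, -31, -27, -23, -32, -29]
q=6: [-34, -37, -33, -33, -38, -37]
Optimal cycle mean attained by: cycle 0->5->0, total (-9) + (-5), length 2.
Answer: λ = -7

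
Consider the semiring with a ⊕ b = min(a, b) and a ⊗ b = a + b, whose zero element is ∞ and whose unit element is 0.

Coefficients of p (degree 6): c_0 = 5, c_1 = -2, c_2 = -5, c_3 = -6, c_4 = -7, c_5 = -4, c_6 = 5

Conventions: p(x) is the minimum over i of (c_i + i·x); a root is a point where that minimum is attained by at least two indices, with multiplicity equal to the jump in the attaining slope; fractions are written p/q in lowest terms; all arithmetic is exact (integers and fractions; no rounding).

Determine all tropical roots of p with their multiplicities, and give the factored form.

hull edge (i=0, c=5) to (i=1, c=-2): slope -7, span 1
hull edge (i=1, c=-2) to (i=2, c=-5): slope -3, span 1
hull edge (i=2, c=-5) to (i=4, c=-7): slope -1, span 2
hull edge (i=4, c=-7) to (i=5, c=-4): slope 3, span 1
hull edge (i=5, c=-4) to (i=6, c=5): slope 9, span 1
Factored form: p(x) = 5 ⊗ (x ⊕ (-9)) ⊗ (x ⊕ (-3)) ⊗ (x ⊕ 1) ⊗ (x ⊕ 1) ⊗ (x ⊕ 3) ⊗ (x ⊕ 7)
Answer: roots = -9 (mult 1), -3 (mult 1), 1 (mult 2), 3 (mult 1), 7 (mult 1)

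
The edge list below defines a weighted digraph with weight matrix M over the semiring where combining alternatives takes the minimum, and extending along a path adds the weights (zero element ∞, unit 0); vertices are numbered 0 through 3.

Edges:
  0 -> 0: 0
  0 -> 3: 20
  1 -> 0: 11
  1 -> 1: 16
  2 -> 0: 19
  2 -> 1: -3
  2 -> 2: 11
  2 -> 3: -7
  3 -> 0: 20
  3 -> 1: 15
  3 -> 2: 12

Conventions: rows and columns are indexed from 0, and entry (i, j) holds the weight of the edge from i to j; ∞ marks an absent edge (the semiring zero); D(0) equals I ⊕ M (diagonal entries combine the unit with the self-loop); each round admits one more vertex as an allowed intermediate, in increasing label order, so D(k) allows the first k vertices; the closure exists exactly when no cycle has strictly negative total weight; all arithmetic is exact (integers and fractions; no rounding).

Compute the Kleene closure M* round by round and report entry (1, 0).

D(0):
  [0, ∞, ∞, 20]
  [11, 0, ∞, ∞]
  [19, -3, 0, -7]
  [20, 15, 12, 0]
D(1):
  [0, ∞, ∞, 20]
  [11, 0, ∞, 31]
  [19, -3, 0, -7]
  [20, 15, 12, 0]
D(2):
  [0, ∞, ∞, 20]
  [11, 0, ∞, 31]
  [8, -3, 0, -7]
  [20, 15, 12, 0]
D(3):
  [0, ∞, ∞, 20]
  [11, 0, ∞, 31]
  [8, -3, 0, -7]
  [20, 9, 12, 0]
D(4):
  [0, 29, 32, 20]
  [11, 0, 43, 31]
  [8, -3, 0, -7]
  [20, 9, 12, 0]
Answer: M*[1][0] = 11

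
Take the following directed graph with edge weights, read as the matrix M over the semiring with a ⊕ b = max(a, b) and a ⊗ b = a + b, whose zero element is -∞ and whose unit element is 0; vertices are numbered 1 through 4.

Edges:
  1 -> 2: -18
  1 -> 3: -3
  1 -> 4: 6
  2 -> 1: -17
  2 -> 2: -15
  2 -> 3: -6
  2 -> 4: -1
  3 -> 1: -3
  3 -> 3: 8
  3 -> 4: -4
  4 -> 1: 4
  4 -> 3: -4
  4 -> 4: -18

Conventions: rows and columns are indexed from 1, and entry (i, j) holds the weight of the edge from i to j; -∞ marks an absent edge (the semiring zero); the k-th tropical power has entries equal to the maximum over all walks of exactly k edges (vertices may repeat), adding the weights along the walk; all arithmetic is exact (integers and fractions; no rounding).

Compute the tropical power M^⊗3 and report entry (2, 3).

M^⊗2:
  [10, -33, 5, -7]
  [3, -30, 2, -10]
  [5, -21, 16, 4]
  [-7, -14, 4, 10]
M^⊗3:
  [2, -8, 13, 16]
  [-1, -15, 10, 9]
  [13, -13, 24, 12]
  [14, -25, 12, 0]
Key observation: the optimum is the walk 2->3->3->3, with weight (-6) + 8 + 8 = 10.
Optimal value attained by: walk 2->3->3->3.
Answer: (M^⊗3)[2][3] = 10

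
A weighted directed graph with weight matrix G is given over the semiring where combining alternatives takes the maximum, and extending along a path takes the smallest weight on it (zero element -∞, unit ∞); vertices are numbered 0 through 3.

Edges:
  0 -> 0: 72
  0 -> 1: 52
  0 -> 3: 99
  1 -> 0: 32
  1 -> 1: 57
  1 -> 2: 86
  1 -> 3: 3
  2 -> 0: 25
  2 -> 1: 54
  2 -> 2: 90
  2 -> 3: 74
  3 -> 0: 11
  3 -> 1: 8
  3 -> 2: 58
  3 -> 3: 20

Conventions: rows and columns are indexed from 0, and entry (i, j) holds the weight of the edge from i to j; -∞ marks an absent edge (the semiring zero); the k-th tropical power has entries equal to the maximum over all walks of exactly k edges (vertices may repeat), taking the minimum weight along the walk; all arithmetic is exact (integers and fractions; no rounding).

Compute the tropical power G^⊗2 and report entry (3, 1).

G^⊗2:
  [72, 52, 58, 72]
  [32, 57, 86, 74]
  [32, 54, 90, 74]
  [25, 54, 58, 58]
Key observation: the optimum is the walk 3->2->1, with weight 58 min 54 = 54.
Optimal value attained by: walk 3->2->1.
Answer: (G^⊗2)[3][1] = 54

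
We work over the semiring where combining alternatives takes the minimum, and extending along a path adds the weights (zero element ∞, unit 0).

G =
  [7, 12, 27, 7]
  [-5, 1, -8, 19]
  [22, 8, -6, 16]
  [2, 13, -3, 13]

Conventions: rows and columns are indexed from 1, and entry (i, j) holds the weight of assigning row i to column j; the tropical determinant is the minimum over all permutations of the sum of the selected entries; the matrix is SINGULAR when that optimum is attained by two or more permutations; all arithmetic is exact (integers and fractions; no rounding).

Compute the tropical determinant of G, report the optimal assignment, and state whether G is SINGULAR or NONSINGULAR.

σ = (1, 2, 3, 4): 7 + 1 + (-6) + 13 = 15
σ = (1, 2, 4, 3): 7 + 1 + 16 + (-3) = 21
σ = (1, 3, 2, 4): 7 + (-8) + 8 + 13 = 20
σ = (1, 3, 4, 2): 7 + (-8) + 16 + 13 = 28
σ = (1, 4, 2, 3): 7 + 19 + 8 + (-3) = 31
σ = (1, 4, 3, 2): 7 + 19 + (-6) + 13 = 33
σ = (2, 1, 3, 4): 12 + (-5) + (-6) + 13 = 14
σ = (2, 1, 4, 3): 12 + (-5) + 16 + (-3) = 20
σ = (2, 3, 1, 4): 12 + (-8) + 22 + 13 = 39
σ = (2, 3, 4, 1): 12 + (-8) + 16 + 2 = 22
σ = (2, 4, 1, 3): 12 + 19 + 22 + (-3) = 50
σ = (2, 4, 3, 1): 12 + 19 + (-6) + 2 = 27
σ = (3, 1, 2, 4): 27 + (-5) + 8 + 13 = 43
σ = (3, 1, 4, 2): 27 + (-5) + 16 + 13 = 51
σ = (3, 2, 1, 4): 27 + 1 + 22 + 13 = 63
σ = (3, 2, 4, 1): 27 + 1 + 16 + 2 = 46
σ = (3, 4, 1, 2): 27 + 19 + 22 + 13 = 81
σ = (3, 4, 2, 1): 27 + 19 + 8 + 2 = 56
σ = (4, 1, 2, 3): 7 + (-5) + 8 + (-3) = 7
σ = (4, 1, 3, 2): 7 + (-5) + (-6) + 13 = 9
σ = (4, 2, 1, 3): 7 + 1 + 22 + (-3) = 27
σ = (4, 2, 3, 1): 7 + 1 + (-6) + 2 = 4
σ = (4, 3, 1, 2): 7 + (-8) + 22 + 13 = 34
σ = (4, 3, 2, 1): 7 + (-8) + 8 + 2 = 9
Optimal value attained by: σ = (4, 2, 3, 1).
Answer: det⊕(G) = 4; verdict: NONSINGULAR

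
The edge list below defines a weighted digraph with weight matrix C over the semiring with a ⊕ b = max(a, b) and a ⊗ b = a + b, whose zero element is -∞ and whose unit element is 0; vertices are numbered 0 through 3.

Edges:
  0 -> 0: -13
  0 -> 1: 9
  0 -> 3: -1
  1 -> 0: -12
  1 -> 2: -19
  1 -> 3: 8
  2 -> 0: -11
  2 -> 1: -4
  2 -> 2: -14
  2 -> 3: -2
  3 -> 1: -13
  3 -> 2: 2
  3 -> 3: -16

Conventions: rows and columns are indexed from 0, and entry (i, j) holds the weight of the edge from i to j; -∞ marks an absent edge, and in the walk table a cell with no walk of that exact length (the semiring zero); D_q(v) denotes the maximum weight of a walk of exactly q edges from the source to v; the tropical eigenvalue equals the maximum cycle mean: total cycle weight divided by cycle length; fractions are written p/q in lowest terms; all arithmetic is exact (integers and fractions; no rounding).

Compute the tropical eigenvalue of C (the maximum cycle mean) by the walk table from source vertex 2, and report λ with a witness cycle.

q=0: [-∞, -∞, 0, -∞]
q=1: [-11, -4, -14, -2]
q=2: [-16, -2, 0, 4]
q=3: [-11, -4, 6, 6]
q=4: [-5, 2, 8, 4]
Optimal cycle mean attained by: cycle 0->1->3->2->0, total 9 + 8 + 2 + (-11), length 4.
Answer: λ = 2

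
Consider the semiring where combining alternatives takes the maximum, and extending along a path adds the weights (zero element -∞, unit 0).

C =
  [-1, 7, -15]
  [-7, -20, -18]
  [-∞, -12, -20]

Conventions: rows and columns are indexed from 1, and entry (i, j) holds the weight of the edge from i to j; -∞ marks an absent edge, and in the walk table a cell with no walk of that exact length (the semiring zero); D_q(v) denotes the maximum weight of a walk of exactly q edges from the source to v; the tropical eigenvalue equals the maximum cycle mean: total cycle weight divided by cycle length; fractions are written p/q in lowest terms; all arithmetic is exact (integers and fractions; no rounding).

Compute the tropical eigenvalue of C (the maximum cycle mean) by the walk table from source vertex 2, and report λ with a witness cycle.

q=0: [-∞, 0, -∞]
q=1: [-7, -20, -18]
q=2: [-8, 0, -22]
q=3: [-7, -1, -18]
Optimal cycle mean attained by: cycle 1->2->1, total 7 + (-7), length 2.
Answer: λ = 0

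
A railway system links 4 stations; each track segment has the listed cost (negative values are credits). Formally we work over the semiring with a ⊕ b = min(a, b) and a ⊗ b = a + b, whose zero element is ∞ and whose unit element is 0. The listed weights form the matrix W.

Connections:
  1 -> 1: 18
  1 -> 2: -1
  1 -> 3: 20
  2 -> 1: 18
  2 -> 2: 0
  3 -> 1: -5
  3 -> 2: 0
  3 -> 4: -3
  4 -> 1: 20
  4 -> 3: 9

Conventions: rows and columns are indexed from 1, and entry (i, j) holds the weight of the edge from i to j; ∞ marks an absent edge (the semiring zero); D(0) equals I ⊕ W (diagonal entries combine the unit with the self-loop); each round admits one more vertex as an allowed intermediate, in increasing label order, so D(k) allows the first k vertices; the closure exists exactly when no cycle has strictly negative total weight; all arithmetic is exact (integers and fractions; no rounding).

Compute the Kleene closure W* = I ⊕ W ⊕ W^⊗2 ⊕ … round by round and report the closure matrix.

D(0):
  [0, -1, 20, ∞]
  [18, 0, ∞, ∞]
  [-5, 0, 0, -3]
  [20, ∞, 9, 0]
D(1):
  [0, -1, 20, ∞]
  [18, 0, 38, ∞]
  [-5, -6, 0, -3]
  [20, 19, 9, 0]
D(2):
  [0, -1, 20, ∞]
  [18, 0, 38, ∞]
  [-5, -6, 0, -3]
  [20, 19, 9, 0]
D(3):
  [0, -1, 20, 17]
  [18, 0, 38, 35]
  [-5, -6, 0, -3]
  [4, 3, 9, 0]
D(4):
  [0, -1, 20, 17]
  [18, 0, 38, 35]
  [-5, -6, 0, -3]
  [4, 3, 9, 0]
Answer: W* = [[0, -1, 20, 17], [18, 0, 38, 35], [-5, -6, 0, -3], [4, 3, 9, 0]]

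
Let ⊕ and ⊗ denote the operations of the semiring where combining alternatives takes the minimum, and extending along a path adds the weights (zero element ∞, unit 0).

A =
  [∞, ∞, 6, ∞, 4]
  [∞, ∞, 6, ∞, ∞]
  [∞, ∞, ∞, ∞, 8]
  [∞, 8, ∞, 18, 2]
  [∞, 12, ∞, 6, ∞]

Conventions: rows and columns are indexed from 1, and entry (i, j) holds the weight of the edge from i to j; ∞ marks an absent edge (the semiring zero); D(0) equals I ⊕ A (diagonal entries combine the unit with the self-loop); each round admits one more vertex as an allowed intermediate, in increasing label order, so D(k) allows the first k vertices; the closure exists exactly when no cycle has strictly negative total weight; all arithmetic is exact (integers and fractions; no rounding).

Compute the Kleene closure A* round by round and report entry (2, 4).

D(0):
  [0, ∞, 6, ∞, 4]
  [∞, 0, 6, ∞, ∞]
  [∞, ∞, 0, ∞, 8]
  [∞, 8, ∞, 0, 2]
  [∞, 12, ∞, 6, 0]
D(1):
  [0, ∞, 6, ∞, 4]
  [∞, 0, 6, ∞, ∞]
  [∞, ∞, 0, ∞, 8]
  [∞, 8, ∞, 0, 2]
  [∞, 12, ∞, 6, 0]
D(2):
  [0, ∞, 6, ∞, 4]
  [∞, 0, 6, ∞, ∞]
  [∞, ∞, 0, ∞, 8]
  [∞, 8, 14, 0, 2]
  [∞, 12, 18, 6, 0]
D(3):
  [0, ∞, 6, ∞, 4]
  [∞, 0, 6, ∞, 14]
  [∞, ∞, 0, ∞, 8]
  [∞, 8, 14, 0, 2]
  [∞, 12, 18, 6, 0]
D(4):
  [0, ∞, 6, ∞, 4]
  [∞, 0, 6, ∞, 14]
  [∞, ∞, 0, ∞, 8]
  [∞, 8, 14, 0, 2]
  [∞, 12, 18, 6, 0]
D(5):
  [0, 16, 6, 10, 4]
  [∞, 0, 6, 20, 14]
  [∞, 20, 0, 14, 8]
  [∞, 8, 14, 0, 2]
  [∞, 12, 18, 6, 0]
Answer: A*[2][4] = 20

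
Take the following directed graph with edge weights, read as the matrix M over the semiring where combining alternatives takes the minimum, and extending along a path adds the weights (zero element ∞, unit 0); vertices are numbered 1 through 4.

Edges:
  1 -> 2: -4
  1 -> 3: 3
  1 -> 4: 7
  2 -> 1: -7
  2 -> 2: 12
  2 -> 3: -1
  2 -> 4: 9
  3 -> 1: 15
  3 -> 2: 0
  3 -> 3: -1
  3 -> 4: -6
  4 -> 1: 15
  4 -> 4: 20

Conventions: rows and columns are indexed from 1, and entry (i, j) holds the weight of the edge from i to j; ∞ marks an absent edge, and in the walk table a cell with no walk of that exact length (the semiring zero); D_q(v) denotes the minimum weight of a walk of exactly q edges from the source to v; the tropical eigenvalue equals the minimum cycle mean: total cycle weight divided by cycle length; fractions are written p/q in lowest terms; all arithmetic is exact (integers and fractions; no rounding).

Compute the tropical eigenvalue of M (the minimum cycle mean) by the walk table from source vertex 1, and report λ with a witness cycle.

q=0: [0, ∞, ∞, ∞]
q=1: [∞, -4, 3, 7]
q=2: [-11, 3, -5, -3]
q=3: [-4, -15, -8, -11]
q=4: [-22, -8, -16, -14]
Optimal cycle mean attained by: cycle 1->2->1, total (-4) + (-7), length 2.
Answer: λ = -11/2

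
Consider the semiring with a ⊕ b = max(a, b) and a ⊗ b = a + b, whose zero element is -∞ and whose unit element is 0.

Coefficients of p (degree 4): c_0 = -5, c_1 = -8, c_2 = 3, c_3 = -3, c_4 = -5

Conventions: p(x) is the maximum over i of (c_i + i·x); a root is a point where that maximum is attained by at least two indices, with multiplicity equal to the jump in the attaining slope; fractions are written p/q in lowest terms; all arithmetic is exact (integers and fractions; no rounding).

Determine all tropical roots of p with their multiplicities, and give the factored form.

hull edge (i=0, c=-5) to (i=2, c=3): slope 4, span 2
hull edge (i=2, c=3) to (i=4, c=-5): slope -4, span 2
Factored form: p(x) = -5 ⊗ (x ⊕ (-4)) ⊗ (x ⊕ (-4)) ⊗ (x ⊕ 4) ⊗ (x ⊕ 4)
Answer: roots = -4 (mult 2), 4 (mult 2)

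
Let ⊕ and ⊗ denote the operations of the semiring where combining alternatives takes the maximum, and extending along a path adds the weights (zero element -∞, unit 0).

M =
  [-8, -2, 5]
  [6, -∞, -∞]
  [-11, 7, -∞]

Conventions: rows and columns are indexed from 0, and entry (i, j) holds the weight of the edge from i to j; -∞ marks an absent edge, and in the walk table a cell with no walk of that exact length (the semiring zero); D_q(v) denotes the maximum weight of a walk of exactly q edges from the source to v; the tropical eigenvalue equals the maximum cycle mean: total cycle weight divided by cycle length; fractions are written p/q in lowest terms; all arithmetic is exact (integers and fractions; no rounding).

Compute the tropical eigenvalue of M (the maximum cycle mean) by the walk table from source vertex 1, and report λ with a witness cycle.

q=0: [-∞, 0, -∞]
q=1: [6, -∞, -∞]
q=2: [-2, 4, 11]
q=3: [10, 18, 3]
Optimal cycle mean attained by: cycle 0->2->1->0, total 5 + 7 + 6, length 3.
Answer: λ = 6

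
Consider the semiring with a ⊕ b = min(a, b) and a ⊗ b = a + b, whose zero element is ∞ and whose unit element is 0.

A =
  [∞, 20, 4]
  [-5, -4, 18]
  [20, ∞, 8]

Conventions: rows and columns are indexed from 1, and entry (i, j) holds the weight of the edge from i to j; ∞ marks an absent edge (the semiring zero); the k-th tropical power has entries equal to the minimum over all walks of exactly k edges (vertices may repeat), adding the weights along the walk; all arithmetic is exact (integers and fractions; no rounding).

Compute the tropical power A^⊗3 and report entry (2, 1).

A^⊗2:
  [15, 16, 12]
  [-9, -8, -1]
  [28, 40, 16]
A^⊗3:
  [11, 12, 19]
  [-13, -12, -5]
  [35, 36, 24]
Key observation: the optimum is the walk 2->2->2->1, with weight (-4) + (-4) + (-5) = -13.
Optimal value attained by: walk 2->2->2->1.
Answer: (A^⊗3)[2][1] = -13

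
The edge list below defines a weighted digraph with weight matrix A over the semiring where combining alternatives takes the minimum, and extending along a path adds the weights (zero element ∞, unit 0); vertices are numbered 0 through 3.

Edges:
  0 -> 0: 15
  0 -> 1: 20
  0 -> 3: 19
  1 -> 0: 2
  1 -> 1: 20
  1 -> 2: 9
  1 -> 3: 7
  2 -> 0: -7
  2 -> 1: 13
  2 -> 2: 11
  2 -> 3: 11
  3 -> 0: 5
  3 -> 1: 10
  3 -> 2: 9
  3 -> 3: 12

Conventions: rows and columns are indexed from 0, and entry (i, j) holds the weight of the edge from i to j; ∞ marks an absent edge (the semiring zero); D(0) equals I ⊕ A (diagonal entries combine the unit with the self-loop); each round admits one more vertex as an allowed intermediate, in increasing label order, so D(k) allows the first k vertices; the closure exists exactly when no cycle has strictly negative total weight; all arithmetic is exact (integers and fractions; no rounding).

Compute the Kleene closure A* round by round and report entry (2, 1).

D(0):
  [0, 20, ∞, 19]
  [2, 0, 9, 7]
  [-7, 13, 0, 11]
  [5, 10, 9, 0]
D(1):
  [0, 20, ∞, 19]
  [2, 0, 9, 7]
  [-7, 13, 0, 11]
  [5, 10, 9, 0]
D(2):
  [0, 20, 29, 19]
  [2, 0, 9, 7]
  [-7, 13, 0, 11]
  [5, 10, 9, 0]
D(3):
  [0, 20, 29, 19]
  [2, 0, 9, 7]
  [-7, 13, 0, 11]
  [2, 10, 9, 0]
D(4):
  [0, 20, 28, 19]
  [2, 0, 9, 7]
  [-7, 13, 0, 11]
  [2, 10, 9, 0]
Answer: A*[2][1] = 13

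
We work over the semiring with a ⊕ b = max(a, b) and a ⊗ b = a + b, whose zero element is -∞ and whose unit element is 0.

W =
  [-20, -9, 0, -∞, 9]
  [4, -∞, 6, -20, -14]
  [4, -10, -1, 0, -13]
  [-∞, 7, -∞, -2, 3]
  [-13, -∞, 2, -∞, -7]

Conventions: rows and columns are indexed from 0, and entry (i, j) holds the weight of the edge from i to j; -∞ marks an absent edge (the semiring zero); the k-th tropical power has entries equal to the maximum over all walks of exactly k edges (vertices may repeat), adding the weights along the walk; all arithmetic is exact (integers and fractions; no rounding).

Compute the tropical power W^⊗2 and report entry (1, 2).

W^⊗2:
  [4, -10, 11, 0, 2]
  [10, -4, 5, 6, 13]
  [3, 7, 4, -1, 13]
  [11, 5, 13, -4, 1]
  [6, -8, 1, 2, -4]
Key observation: the optimum is the walk 1->2->2, with weight 6 + (-1) = 5.
Optimal value attained by: walk 1->2->2.
Answer: (W^⊗2)[1][2] = 5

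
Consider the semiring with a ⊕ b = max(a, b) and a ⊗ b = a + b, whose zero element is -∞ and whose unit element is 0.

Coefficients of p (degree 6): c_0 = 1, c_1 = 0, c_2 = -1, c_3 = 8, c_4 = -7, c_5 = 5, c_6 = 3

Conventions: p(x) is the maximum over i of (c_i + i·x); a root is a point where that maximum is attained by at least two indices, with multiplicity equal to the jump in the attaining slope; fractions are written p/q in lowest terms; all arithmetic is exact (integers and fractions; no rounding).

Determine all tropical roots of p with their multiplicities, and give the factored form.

hull edge (i=0, c=1) to (i=3, c=8): slope 7/3, span 3
hull edge (i=3, c=8) to (i=5, c=5): slope -3/2, span 2
hull edge (i=5, c=5) to (i=6, c=3): slope -2, span 1
Factored form: p(x) = 3 ⊗ (x ⊕ (-7/3)) ⊗ (x ⊕ (-7/3)) ⊗ (x ⊕ (-7/3)) ⊗ (x ⊕ 3/2) ⊗ (x ⊕ 3/2) ⊗ (x ⊕ 2)
Answer: roots = -7/3 (mult 3), 3/2 (mult 2), 2 (mult 1)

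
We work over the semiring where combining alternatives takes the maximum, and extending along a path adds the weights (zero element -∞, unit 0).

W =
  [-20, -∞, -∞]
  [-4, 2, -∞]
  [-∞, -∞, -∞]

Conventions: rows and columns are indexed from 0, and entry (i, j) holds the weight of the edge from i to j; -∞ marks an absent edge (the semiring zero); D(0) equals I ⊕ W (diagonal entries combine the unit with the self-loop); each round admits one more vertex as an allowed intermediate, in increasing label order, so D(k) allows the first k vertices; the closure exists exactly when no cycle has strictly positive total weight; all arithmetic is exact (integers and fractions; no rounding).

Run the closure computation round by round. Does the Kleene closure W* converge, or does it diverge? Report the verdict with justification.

Detection: at round 0, diagonal entry (1, 1) turns strictly positive.
Key observation: the cycle 1->1 has total weight 2, which is strictly positive.
Answer: DIVERGES — positive cycle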